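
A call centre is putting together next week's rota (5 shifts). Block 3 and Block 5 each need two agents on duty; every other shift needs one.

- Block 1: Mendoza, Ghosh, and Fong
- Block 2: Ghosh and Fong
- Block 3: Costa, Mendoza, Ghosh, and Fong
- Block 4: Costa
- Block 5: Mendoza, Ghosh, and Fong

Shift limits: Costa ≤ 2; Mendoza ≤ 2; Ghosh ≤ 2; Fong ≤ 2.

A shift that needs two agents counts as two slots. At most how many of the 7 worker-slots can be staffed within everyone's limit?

Total capacity across all agents is 2+2+2+2 = 8, and 7 slots are needed, so at most 7 can be filled.
An assignment achieving 7: Block 1→Mendoza, Block 2→Ghosh, Block 3→Costa+Fong, Block 4→Costa, Block 5→Mendoza+Ghosh.
Loads: Costa 2/2, Mendoza 2/2, Ghosh 2/2, Fong 1/2.

7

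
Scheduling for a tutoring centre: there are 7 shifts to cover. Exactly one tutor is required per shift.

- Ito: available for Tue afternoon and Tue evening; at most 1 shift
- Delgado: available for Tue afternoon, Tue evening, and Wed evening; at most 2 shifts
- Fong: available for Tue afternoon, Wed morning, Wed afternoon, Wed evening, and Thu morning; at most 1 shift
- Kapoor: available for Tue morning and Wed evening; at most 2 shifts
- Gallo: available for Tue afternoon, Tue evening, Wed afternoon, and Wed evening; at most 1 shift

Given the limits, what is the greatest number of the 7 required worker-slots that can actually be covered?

Total capacity across all tutors is 1+2+1+2+1 = 7, and 7 slots are needed, so at most 7 can be filled.
Shifts {Wed morning, Thu morning} need 2 slots but only Fong are available for them, supplying at most 1 — so at least 1 slot must go unfilled.
An assignment achieving 6: Tue morning→Kapoor, Tue afternoon→Delgado, Tue evening→Ito, Wed morning→Fong, Wed afternoon→Gallo, Wed evening→Delgado.
Loads: Ito 1/1, Delgado 2/2, Fong 1/1, Kapoor 1/2, Gallo 1/1.

6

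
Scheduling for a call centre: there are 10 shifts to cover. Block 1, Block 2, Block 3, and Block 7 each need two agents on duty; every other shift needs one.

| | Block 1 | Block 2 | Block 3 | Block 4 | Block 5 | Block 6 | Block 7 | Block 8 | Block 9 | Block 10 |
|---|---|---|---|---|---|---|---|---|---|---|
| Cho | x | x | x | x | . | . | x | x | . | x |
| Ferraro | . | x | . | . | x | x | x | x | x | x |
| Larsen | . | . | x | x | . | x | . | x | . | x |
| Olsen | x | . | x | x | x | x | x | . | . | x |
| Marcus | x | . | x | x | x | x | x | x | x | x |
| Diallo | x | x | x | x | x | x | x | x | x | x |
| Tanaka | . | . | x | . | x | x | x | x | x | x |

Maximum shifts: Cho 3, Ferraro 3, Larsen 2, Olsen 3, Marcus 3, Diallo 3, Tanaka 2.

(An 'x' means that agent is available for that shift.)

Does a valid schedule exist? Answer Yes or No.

One valid schedule: Block 1→Cho+Olsen, Block 2→Cho+Ferraro, Block 3→Olsen+Marcus, Block 4→Cho, Block 5→Ferraro, Block 6→Larsen, Block 7→Marcus+Diallo, Block 8→Larsen, Block 9→Ferraro, Block 10→Olsen.
Loads: Cho 3/3, Ferraro 3/3, Larsen 2/2, Olsen 3/3, Marcus 2/3, Diallo 1/3, Tanaka 0/2 — all within limits.

Yes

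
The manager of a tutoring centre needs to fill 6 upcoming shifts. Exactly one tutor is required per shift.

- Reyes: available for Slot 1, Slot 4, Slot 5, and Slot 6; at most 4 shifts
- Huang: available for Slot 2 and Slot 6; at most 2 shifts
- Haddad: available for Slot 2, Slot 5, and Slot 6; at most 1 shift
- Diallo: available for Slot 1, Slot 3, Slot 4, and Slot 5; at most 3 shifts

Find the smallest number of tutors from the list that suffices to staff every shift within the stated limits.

6 slots to fill and no one can take more than 4, so at least ⌈6/4⌉ = 2 tutors are needed.
No set of 2 tutors can cover every shift (each such set leaves at least one shift with no one available or exceeds a cap).
Reyes, Huang, and Diallo alone can cover everything: Slot 1→Reyes, Slot 2→Huang, Slot 3→Diallo, Slot 4→Reyes, Slot 5→Reyes, Slot 6→Reyes.

3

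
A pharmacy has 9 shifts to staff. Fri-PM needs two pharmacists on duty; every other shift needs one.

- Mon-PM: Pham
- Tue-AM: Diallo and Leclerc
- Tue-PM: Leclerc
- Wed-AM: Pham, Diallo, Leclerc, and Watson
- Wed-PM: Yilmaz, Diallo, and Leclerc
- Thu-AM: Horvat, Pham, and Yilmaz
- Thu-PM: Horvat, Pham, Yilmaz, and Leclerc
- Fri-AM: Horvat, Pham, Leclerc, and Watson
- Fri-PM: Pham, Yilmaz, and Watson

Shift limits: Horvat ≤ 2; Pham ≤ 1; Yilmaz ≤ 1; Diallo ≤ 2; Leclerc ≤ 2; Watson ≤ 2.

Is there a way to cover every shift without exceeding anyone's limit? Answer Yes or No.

Yes

Mon-PM can only be covered by Pham, so that assignment is forced.
Tue-PM can only be covered by Leclerc, so that assignment is forced.
One valid schedule: Mon-PM→Pham, Tue-AM→Diallo, Tue-PM→Leclerc, Wed-AM→Leclerc, Wed-PM→Diallo, Thu-AM→Horvat, Thu-PM→Horvat, Fri-AM→Watson, Fri-PM→Yilmaz+Watson.
Loads: Horvat 2/2, Pham 1/1, Yilmaz 1/1, Diallo 2/2, Leclerc 2/2, Watson 2/2 — all within limits.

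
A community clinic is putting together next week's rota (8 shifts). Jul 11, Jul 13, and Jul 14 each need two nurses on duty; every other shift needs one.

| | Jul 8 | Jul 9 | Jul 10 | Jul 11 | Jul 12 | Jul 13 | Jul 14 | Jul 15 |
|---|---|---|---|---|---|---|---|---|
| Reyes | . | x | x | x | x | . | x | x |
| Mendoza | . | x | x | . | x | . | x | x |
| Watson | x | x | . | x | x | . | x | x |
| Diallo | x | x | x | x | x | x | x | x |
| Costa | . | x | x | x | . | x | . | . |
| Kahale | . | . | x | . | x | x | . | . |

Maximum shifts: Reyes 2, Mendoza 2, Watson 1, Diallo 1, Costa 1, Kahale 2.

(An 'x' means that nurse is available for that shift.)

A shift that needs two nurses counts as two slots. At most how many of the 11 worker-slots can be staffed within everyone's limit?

9

Total capacity across all nurses is 2+2+1+1+1+2 = 9, and 11 slots are needed, so at most 9 can be filled.
An assignment achieving 9: Jul 8→Watson, Jul 10→Kahale, Jul 11→Reyes, Jul 12→Kahale, Jul 13→Diallo+Costa, Jul 14→Reyes+Mendoza, Jul 15→Mendoza.
Loads: Reyes 2/2, Mendoza 2/2, Watson 1/1, Diallo 1/1, Costa 1/1, Kahale 2/2.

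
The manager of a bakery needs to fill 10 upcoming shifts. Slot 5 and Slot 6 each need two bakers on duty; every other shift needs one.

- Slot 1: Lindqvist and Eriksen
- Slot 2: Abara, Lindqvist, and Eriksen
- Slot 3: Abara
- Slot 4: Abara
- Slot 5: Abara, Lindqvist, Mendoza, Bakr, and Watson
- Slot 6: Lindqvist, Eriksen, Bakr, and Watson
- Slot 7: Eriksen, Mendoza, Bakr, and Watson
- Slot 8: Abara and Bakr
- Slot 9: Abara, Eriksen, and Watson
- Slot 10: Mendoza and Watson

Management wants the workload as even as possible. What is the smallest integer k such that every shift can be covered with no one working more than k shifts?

With 6 bakers and 12 worker-slots to fill, someone must work at least ⌈12/6⌉ = 2 shifts, so k ≥ 2.
k = 2 works: Slot 1→Lindqvist, Slot 2→Lindqvist, Slot 3→Abara, Slot 4→Abara, Slot 5→Mendoza+Watson, Slot 6→Bakr+Watson, Slot 7→Eriksen, Slot 8→Bakr, Slot 9→Eriksen, Slot 10→Mendoza.
Loads: Abara 2, Lindqvist 2, Eriksen 2, Mendoza 2, Bakr 2, Watson 2 — all ≤ 2.

2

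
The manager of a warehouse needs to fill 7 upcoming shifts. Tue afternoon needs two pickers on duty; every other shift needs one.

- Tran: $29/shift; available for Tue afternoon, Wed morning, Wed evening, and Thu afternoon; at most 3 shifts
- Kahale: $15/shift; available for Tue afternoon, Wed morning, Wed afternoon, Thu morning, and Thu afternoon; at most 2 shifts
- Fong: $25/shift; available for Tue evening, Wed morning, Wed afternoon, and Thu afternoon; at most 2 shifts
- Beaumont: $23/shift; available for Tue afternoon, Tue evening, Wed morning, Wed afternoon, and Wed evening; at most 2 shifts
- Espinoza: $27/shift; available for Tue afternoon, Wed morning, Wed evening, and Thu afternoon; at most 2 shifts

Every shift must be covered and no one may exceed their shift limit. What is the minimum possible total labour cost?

$180

Thu morning can only be covered by Kahale, so that assignment is forced.
Picking the cheapest available picker for each shift independently would cost $144, but that ignores the shift limits.
An optimal schedule: Tue afternoon→Beaumont+Espinoza, Tue evening→Beaumont, Wed morning→Fong, Wed afternoon→Kahale, Wed evening→Espinoza, Thu morning→Kahale, Thu afternoon→Fong.
Total: 23 + 27 + 23 + 25 + 15 + 27 + 15 + 25 = $180.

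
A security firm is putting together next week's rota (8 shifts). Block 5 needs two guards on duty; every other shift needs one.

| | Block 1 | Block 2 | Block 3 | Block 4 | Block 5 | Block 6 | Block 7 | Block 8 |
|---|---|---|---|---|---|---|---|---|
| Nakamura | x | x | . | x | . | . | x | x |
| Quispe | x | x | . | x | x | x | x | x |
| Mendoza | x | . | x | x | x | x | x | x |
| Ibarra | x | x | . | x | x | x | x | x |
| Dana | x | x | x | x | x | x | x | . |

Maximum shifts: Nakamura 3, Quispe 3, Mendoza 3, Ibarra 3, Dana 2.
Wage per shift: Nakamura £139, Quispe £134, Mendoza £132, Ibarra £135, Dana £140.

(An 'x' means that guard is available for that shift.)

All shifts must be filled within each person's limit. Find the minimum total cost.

Picking the cheapest available guard for each shift independently would cost £1192, but that ignores the shift limits.
An optimal schedule: Block 1→Quispe, Block 2→Quispe, Block 3→Mendoza, Block 4→Ibarra, Block 5→Quispe+Ibarra, Block 6→Mendoza, Block 7→Ibarra, Block 8→Mendoza.
Total: 134 + 134 + 132 + 135 + 134 + 135 + 132 + 135 + 132 = £1203.

£1203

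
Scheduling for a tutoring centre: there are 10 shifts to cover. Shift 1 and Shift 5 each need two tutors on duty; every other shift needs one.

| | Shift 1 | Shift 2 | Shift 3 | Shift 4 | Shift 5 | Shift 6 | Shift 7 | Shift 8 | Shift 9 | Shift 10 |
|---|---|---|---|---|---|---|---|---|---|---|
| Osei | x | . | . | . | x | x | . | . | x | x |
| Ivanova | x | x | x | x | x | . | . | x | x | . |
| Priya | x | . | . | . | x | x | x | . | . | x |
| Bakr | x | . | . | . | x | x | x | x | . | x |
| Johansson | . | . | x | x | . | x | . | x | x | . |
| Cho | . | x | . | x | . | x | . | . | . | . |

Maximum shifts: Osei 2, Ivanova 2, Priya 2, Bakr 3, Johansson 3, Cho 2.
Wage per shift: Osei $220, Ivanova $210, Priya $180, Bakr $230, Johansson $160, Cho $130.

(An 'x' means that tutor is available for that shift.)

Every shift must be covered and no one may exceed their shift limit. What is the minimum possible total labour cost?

$2190

Picking the cheapest available tutor for each shift independently would cost $2010, but that ignores the shift limits.
An optimal schedule: Shift 1→Ivanova+Osei, Shift 2→Cho, Shift 3→Johansson, Shift 4→Cho, Shift 5→Ivanova+Bakr, Shift 6→Osei, Shift 7→Priya, Shift 8→Johansson, Shift 9→Johansson, Shift 10→Priya.
Total: 210 + 220 + 130 + 160 + 130 + 210 + 230 + 220 + 180 + 160 + 160 + 180 = $2190.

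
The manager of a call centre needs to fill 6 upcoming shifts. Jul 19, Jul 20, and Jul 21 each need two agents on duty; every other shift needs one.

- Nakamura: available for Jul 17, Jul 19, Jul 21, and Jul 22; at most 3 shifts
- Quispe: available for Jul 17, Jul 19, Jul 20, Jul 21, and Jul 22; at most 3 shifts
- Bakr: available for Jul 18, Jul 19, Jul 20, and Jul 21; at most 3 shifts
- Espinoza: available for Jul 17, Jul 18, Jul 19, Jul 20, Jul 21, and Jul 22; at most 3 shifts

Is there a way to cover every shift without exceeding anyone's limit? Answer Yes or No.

Yes

One valid schedule: Jul 17→Nakamura, Jul 18→Bakr, Jul 19→Nakamura+Quispe, Jul 20→Quispe+Bakr, Jul 21→Quispe+Bakr, Jul 22→Nakamura.
Loads: Nakamura 3/3, Quispe 3/3, Bakr 3/3, Espinoza 0/3 — all within limits.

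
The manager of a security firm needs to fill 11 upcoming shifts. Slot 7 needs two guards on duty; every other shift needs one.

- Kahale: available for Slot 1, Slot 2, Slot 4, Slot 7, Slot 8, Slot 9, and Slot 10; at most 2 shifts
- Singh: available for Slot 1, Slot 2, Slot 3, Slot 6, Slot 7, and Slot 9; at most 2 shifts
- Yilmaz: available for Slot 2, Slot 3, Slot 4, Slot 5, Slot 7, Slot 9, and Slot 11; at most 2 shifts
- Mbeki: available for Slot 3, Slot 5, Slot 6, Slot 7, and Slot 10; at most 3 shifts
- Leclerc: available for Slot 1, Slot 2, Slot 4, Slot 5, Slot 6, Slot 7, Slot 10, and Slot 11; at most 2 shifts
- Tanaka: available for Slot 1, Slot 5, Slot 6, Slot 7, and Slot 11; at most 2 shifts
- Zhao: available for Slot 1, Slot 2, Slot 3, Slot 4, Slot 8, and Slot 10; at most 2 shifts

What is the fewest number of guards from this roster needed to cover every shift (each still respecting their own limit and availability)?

6

12 slots to fill and no one can take more than 3, so at least ⌈12/3⌉ = 4 guards are needed.
Any 5 guards together have capacity at most 3+2+2+2+2 = 11 < 12 slots, so 5 can never suffice.
Kahale, Singh, Yilmaz, Mbeki, Leclerc, and Tanaka alone can cover everything: Slot 1→Leclerc, Slot 2→Yilmaz, Slot 3→Singh, Slot 4→Kahale, Slot 5→Mbeki, Slot 6→Mbeki, Slot 7→Leclerc+Tanaka, Slot 8→Kahale, Slot 9→Singh, Slot 10→Mbeki, Slot 11→Yilmaz.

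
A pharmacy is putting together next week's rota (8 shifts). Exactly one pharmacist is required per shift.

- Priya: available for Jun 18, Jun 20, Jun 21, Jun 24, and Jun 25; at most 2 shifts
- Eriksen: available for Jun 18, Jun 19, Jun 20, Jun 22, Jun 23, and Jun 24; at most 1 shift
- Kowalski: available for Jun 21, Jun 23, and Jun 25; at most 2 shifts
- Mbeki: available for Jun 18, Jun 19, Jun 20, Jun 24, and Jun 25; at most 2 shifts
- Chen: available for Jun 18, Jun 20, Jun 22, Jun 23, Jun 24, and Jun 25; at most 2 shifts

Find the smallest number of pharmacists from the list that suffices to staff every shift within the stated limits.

8 slots to fill and no one can take more than 2, so at least ⌈8/2⌉ = 4 pharmacists are needed.
Priya, Kowalski, Mbeki, and Chen alone can cover everything: Jun 18→Priya, Jun 19→Mbeki, Jun 20→Mbeki, Jun 21→Priya, Jun 22→Chen, Jun 23→Kowalski, Jun 24→Chen, Jun 25→Kowalski.

4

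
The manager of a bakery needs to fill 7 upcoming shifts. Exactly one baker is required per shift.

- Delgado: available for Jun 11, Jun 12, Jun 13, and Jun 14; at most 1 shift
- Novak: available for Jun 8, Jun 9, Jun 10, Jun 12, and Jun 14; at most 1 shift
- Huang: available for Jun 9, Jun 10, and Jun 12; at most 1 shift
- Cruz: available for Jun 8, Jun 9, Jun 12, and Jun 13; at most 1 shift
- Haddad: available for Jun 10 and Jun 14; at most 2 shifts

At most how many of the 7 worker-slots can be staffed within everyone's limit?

6

Total capacity across all bakers is 1+1+1+1+2 = 6, and 7 slots are needed, so at most 6 can be filled.
An assignment achieving 6: Jun 8→Novak, Jun 9→Huang, Jun 10→Haddad, Jun 11→Delgado, Jun 13→Cruz, Jun 14→Haddad.
Loads: Delgado 1/1, Novak 1/1, Huang 1/1, Cruz 1/1, Haddad 2/2.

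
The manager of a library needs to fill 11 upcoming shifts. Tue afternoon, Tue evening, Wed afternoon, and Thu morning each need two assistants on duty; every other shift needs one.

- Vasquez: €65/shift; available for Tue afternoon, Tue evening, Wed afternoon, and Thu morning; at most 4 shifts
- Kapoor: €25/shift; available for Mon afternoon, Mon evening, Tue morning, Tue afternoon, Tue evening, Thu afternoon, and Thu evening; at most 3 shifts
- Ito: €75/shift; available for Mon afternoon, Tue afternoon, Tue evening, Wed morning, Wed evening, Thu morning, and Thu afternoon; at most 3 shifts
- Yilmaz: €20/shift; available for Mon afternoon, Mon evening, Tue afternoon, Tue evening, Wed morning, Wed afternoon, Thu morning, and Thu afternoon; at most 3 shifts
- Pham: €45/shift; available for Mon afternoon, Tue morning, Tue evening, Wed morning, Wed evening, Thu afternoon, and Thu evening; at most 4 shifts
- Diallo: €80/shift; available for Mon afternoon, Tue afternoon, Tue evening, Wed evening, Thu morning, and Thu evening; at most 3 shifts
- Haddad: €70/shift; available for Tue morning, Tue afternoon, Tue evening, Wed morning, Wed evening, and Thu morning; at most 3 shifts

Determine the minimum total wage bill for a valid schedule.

€645

Wed afternoon can only be covered by Vasquez and Yilmaz, so that assignment is forced.
Picking the cheapest available assistant for each shift independently would cost €435, but that ignores the shift limits.
An optimal schedule: Mon afternoon→Pham, Mon evening→Yilmaz, Tue morning→Kapoor, Tue afternoon→Kapoor+Vasquez, Tue evening→Pham+Vasquez, Wed morning→Yilmaz, Wed afternoon→Yilmaz+Vasquez, Wed evening→Pham, Thu morning→Vasquez+Haddad, Thu afternoon→Pham, Thu evening→Kapoor.
Total: 45 + 20 + 25 + 25 + 65 + 45 + 65 + 20 + 20 + 65 + 45 + 65 + 70 + 45 + 25 = €645.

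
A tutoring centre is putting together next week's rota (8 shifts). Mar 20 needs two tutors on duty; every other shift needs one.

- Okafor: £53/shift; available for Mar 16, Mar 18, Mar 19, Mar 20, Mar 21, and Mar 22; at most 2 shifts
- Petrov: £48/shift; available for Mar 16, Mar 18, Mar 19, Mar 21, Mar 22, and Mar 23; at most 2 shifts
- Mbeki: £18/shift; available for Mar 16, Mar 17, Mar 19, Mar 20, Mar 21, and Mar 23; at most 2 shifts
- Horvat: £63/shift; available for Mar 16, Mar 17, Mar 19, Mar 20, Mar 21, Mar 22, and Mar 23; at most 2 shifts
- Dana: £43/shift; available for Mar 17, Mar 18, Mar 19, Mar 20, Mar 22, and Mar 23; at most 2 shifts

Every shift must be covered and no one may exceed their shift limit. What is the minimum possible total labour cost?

Picking the cheapest available tutor for each shift independently would cost £237, but that ignores the shift limits.
An optimal schedule: Mar 16→Mbeki, Mar 17→Mbeki, Mar 18→Dana, Mar 19→Okafor, Mar 20→Okafor+Horvat, Mar 21→Petrov, Mar 22→Dana, Mar 23→Petrov.
Total: 18 + 18 + 43 + 53 + 53 + 63 + 48 + 43 + 48 = £387.

£387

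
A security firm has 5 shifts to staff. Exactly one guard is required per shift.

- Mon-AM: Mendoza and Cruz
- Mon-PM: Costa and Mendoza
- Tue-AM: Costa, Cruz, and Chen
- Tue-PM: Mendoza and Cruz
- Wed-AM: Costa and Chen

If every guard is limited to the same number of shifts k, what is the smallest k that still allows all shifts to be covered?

With 4 guards and 5 worker-slots to fill, someone must work at least ⌈5/4⌉ = 2 shifts, so k ≥ 2.
k = 2 works: Mon-AM→Mendoza, Mon-PM→Costa, Tue-AM→Cruz, Tue-PM→Mendoza, Wed-AM→Costa.
Loads: Costa 2, Mendoza 2, Cruz 1, Chen 0 — all ≤ 2.

2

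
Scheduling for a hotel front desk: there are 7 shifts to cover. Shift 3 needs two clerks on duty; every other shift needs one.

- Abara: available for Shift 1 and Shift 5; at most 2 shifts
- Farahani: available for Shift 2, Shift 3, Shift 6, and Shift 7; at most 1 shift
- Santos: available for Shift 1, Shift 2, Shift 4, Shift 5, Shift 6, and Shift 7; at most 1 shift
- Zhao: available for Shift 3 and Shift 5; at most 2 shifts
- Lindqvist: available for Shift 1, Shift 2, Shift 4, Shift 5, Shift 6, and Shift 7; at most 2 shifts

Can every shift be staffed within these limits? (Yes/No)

No

Total capacity is 8 and 8 slots are needed, so capacity alone doesn't rule it out.
Shifts {Shift 2, Shift 3, Shift 4, Shift 6, Shift 7} need 6 worker-slots in total, but the clerks available for any of those shifts (Farahani, Santos, Zhao, and Lindqvist) can supply at most 5 among them. So no valid schedule exists.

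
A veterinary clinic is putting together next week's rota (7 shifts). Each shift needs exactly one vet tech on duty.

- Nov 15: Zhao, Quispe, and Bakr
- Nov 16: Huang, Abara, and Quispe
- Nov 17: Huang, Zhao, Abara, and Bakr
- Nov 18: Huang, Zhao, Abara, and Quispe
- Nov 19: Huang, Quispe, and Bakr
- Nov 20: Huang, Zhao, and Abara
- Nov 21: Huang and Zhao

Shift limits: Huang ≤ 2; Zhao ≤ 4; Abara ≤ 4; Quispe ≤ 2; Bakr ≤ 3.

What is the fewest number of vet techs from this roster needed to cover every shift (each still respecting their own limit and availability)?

3

7 slots to fill and no one can take more than 4, so at least ⌈7/4⌉ = 2 vet techs are needed.
No set of 2 vet techs can cover every shift (each such set leaves at least one shift with no one available or exceeds a cap).
Huang, Zhao, and Abara alone can cover everything: Nov 15→Zhao, Nov 16→Huang, Nov 17→Zhao, Nov 18→Zhao, Nov 19→Huang, Nov 20→Abara, Nov 21→Zhao.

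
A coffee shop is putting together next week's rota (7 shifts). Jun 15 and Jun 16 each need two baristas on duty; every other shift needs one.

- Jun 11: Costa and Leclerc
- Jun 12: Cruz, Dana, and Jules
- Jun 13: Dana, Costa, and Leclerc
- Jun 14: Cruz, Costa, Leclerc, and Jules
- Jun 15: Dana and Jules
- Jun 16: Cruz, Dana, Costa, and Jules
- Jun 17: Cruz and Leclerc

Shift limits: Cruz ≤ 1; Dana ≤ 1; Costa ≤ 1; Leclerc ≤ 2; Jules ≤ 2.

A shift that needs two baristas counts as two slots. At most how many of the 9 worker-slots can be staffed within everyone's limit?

7

Total capacity across all baristas is 1+1+1+2+2 = 7, and 9 slots are needed, so at most 7 can be filled.
An assignment achieving 7: Jun 11→Costa, Jun 12→Jules, Jun 13→Leclerc, Jun 14→Leclerc, Jun 15→Dana+Jules, Jun 17→Cruz.
Loads: Cruz 1/1, Dana 1/1, Costa 1/1, Leclerc 2/2, Jules 2/2.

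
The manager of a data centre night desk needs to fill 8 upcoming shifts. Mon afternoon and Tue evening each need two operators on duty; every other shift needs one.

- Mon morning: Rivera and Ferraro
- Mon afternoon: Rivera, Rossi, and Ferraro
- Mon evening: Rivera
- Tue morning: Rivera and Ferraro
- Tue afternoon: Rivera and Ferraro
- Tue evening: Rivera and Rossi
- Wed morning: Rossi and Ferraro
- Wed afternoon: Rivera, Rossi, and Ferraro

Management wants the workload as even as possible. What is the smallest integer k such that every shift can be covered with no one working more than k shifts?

With 3 operators and 10 worker-slots to fill, someone must work at least ⌈10/3⌉ = 4 shifts, so k ≥ 4.
k = 4 works: Mon morning→Rivera, Mon afternoon→Rossi+Ferraro, Mon evening→Rivera, Tue morning→Rivera, Tue afternoon→Ferraro, Tue evening→Rivera+Rossi, Wed morning→Rossi, Wed afternoon→Rossi.
Loads: Rivera 4, Rossi 4, Ferraro 2 — all ≤ 4.

4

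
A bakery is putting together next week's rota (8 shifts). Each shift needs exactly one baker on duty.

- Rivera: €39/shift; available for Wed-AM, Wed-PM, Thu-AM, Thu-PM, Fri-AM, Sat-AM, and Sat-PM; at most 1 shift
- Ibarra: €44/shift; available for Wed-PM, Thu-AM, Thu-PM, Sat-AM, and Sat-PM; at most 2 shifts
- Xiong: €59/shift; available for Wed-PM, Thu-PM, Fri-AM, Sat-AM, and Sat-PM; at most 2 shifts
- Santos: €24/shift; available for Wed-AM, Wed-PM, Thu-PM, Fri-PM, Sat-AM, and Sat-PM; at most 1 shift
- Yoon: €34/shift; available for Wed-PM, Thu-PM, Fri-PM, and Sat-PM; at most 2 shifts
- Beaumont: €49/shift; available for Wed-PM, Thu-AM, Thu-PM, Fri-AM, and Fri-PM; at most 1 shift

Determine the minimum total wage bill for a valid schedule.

Picking the cheapest available baker for each shift independently would cost €222, but that ignores the shift limits.
An optimal schedule: Wed-AM→Santos, Wed-PM→Ibarra, Thu-AM→Rivera, Thu-PM→Xiong, Fri-AM→Beaumont, Fri-PM→Yoon, Sat-AM→Ibarra, Sat-PM→Yoon.
Total: 24 + 44 + 39 + 59 + 49 + 34 + 44 + 34 = €327.

€327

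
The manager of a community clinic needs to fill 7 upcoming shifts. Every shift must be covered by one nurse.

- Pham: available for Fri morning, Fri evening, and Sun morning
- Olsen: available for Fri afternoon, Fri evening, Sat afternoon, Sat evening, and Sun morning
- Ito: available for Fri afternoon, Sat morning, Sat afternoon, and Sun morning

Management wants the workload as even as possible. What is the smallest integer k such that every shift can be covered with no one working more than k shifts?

3

With 3 nurses and 7 worker-slots to fill, someone must work at least ⌈7/3⌉ = 3 shifts, so k ≥ 3.
k = 3 works: Fri morning→Pham, Fri afternoon→Olsen, Fri evening→Pham, Sat morning→Ito, Sat afternoon→Olsen, Sat evening→Olsen, Sun morning→Pham.
Loads: Pham 3, Olsen 3, Ito 1 — all ≤ 3.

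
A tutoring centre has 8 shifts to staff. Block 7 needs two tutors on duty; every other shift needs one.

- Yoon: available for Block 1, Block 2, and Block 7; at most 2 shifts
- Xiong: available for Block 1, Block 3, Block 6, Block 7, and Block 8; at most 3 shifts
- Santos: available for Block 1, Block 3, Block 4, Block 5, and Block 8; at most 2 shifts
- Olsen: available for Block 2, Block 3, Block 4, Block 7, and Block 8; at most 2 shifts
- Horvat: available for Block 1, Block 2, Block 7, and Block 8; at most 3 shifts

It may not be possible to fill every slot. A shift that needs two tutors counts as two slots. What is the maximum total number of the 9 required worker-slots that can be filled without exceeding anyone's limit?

Total capacity across all tutors is 2+3+2+2+3 = 12, and 9 slots are needed, so at most 9 can be filled.
An assignment achieving 9: Block 1→Yoon, Block 2→Yoon, Block 3→Xiong, Block 4→Santos, Block 5→Santos, Block 6→Xiong, Block 7→Xiong+Olsen, Block 8→Olsen.
Loads: Yoon 2/2, Xiong 3/3, Santos 2/2, Olsen 2/2, Horvat 0/3.

9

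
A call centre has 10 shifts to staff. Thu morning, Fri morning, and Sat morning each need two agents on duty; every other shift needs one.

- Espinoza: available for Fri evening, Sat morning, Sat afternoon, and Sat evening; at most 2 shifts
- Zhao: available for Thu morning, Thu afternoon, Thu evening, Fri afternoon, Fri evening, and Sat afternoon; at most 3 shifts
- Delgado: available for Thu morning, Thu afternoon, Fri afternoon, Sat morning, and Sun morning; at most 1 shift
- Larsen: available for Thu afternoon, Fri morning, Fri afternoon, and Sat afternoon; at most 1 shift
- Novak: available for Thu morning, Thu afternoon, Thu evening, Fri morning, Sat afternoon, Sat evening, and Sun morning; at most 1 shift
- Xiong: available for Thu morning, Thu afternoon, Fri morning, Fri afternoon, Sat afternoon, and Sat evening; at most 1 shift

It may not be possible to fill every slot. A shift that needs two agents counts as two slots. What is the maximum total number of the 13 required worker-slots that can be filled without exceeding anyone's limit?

9

Total capacity across all agents is 2+3+1+1+1+1 = 9, and 13 slots are needed, so at most 9 can be filled.
An assignment achieving 9: Thu morning→Zhao, Thu evening→Zhao, Fri morning→Larsen+Xiong, Fri afternoon→Zhao, Fri evening→Espinoza, Sat morning→Espinoza+Delgado, Sun morning→Novak.
Loads: Espinoza 2/2, Zhao 3/3, Delgado 1/1, Larsen 1/1, Novak 1/1, Xiong 1/1.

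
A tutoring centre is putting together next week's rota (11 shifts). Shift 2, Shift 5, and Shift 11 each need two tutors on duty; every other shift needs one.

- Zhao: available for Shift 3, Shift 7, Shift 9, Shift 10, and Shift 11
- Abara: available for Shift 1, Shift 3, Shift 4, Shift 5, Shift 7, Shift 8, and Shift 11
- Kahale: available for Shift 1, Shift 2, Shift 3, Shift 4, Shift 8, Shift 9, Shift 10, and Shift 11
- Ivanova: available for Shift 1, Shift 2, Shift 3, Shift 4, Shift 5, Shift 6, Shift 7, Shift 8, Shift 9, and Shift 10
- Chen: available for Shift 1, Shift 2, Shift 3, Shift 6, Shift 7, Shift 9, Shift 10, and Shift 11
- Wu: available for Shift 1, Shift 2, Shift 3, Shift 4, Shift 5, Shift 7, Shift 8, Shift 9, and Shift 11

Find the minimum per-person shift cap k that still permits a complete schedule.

3

With 6 tutors and 14 worker-slots to fill, someone must work at least ⌈14/6⌉ = 3 shifts, so k ≥ 3.
k = 3 works: Shift 1→Kahale, Shift 2→Kahale+Ivanova, Shift 3→Kahale, Shift 4→Abara, Shift 5→Abara+Ivanova, Shift 6→Ivanova, Shift 7→Zhao, Shift 8→Abara, Shift 9→Zhao, Shift 10→Zhao, Shift 11→Chen+Wu.
Loads: Zhao 3, Abara 3, Kahale 3, Ivanova 3, Chen 1, Wu 1 — all ≤ 3.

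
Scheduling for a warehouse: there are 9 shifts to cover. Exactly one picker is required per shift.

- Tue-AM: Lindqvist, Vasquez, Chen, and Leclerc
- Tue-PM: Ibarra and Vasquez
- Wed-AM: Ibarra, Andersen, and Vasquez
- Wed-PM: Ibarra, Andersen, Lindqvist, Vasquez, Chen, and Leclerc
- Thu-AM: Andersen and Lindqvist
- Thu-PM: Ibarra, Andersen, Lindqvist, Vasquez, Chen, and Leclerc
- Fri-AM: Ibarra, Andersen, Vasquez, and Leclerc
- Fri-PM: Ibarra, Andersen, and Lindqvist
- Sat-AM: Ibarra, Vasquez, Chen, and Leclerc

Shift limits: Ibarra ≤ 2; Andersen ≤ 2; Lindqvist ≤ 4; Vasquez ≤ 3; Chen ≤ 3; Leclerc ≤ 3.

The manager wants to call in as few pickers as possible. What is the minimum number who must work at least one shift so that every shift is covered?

9 slots to fill and no one can take more than 4, so at least ⌈9/4⌉ = 3 pickers are needed.
Ibarra, Lindqvist, and Vasquez alone can cover everything: Tue-AM→Lindqvist, Tue-PM→Ibarra, Wed-AM→Ibarra, Wed-PM→Lindqvist, Thu-AM→Lindqvist, Thu-PM→Vasquez, Fri-AM→Vasquez, Fri-PM→Lindqvist, Sat-AM→Vasquez.

3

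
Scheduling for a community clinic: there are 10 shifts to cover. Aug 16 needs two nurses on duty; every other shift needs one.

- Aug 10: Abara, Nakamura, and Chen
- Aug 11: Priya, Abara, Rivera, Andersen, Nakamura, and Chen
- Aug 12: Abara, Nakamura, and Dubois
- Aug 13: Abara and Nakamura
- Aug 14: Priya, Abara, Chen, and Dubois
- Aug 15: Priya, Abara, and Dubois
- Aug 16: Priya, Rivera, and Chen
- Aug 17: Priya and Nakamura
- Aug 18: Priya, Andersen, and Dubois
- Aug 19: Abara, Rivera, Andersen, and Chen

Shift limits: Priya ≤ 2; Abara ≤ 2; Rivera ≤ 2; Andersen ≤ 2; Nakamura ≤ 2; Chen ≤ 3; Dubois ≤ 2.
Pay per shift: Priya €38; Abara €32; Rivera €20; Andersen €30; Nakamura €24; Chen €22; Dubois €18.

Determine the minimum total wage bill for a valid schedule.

Picking the cheapest available nurse for each shift independently would cost €224, but that ignores the shift limits.
An optimal schedule: Aug 10→Chen, Aug 11→Andersen, Aug 12→Dubois, Aug 13→Nakamura, Aug 14→Chen, Aug 15→Dubois, Aug 16→Rivera+Chen, Aug 17→Nakamura, Aug 18→Andersen, Aug 19→Rivera.
Total: 22 + 30 + 18 + 24 + 22 + 18 + 20 + 22 + 24 + 30 + 20 = €250.

€250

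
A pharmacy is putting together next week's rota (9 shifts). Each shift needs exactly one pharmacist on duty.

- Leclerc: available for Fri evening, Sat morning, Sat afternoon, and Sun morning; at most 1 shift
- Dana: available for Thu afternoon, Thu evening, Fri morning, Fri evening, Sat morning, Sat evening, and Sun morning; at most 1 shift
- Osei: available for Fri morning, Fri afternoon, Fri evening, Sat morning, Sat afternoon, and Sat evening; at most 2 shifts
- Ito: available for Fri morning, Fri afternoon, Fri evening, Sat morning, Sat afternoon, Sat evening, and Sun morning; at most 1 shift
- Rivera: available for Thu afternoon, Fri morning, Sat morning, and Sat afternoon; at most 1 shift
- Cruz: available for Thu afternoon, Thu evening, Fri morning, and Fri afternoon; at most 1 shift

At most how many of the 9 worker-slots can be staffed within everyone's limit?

7

Total capacity across all pharmacists is 1+1+2+1+1+1 = 7, and 9 slots are needed, so at most 7 can be filled.
An assignment achieving 7: Thu afternoon→Rivera, Thu evening→Dana, Fri morning→Cruz, Fri afternoon→Osei, Fri evening→Ito, Sat evening→Osei, Sun morning→Leclerc.
Loads: Leclerc 1/1, Dana 1/1, Osei 2/2, Ito 1/1, Rivera 1/1, Cruz 1/1.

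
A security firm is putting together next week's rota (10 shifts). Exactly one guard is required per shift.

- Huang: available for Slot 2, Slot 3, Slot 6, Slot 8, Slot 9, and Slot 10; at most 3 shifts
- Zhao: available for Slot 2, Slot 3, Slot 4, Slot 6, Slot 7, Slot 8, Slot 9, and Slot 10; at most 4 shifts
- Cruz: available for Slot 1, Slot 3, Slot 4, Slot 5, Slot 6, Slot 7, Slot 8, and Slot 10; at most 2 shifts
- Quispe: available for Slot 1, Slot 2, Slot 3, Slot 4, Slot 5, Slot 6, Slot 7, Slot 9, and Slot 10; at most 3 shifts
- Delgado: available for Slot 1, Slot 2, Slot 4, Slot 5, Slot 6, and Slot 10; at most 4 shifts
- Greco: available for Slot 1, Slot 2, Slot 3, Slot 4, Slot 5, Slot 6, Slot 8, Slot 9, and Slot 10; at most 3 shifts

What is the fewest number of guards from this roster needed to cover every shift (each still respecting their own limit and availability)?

3

10 slots to fill and no one can take more than 4, so at least ⌈10/4⌉ = 3 guards are needed.
Huang, Zhao, and Quispe alone can cover everything: Slot 1→Quispe, Slot 2→Huang, Slot 3→Huang, Slot 4→Zhao, Slot 5→Quispe, Slot 6→Zhao, Slot 7→Zhao, Slot 8→Huang, Slot 9→Zhao, Slot 10→Quispe.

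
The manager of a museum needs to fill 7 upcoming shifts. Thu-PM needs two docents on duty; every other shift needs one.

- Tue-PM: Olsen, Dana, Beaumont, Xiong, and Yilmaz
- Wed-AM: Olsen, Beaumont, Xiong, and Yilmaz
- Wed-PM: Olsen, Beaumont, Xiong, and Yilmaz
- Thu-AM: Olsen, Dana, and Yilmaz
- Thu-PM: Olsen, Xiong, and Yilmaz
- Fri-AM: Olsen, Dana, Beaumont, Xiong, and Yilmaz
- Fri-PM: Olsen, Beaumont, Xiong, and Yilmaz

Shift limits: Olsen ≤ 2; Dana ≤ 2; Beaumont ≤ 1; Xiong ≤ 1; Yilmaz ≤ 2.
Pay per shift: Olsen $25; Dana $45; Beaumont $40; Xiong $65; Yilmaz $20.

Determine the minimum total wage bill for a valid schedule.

$285

Picking the cheapest available docent for each shift independently would cost $165, but that ignores the shift limits.
An optimal schedule: Tue-PM→Dana, Wed-AM→Beaumont, Wed-PM→Yilmaz, Thu-AM→Olsen, Thu-PM→Olsen+Xiong, Fri-AM→Dana, Fri-PM→Yilmaz.
Total: 45 + 40 + 20 + 25 + 25 + 65 + 45 + 20 = $285.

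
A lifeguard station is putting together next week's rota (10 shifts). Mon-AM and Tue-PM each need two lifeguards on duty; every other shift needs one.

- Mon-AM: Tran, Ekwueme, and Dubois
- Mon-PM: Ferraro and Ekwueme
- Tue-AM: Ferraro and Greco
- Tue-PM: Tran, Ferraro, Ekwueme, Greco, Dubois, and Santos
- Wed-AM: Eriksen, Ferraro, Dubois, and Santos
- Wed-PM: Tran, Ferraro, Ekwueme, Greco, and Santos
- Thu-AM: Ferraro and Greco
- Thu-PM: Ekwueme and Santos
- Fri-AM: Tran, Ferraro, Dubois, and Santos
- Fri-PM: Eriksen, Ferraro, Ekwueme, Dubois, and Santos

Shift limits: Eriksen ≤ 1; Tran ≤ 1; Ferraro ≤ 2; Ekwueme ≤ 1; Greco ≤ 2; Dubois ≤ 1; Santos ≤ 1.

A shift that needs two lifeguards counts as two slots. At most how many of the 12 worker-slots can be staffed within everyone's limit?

Total capacity across all lifeguards is 1+1+2+1+2+1+1 = 9, and 12 slots are needed, so at most 9 can be filled.
An assignment achieving 9: Mon-AM→Tran+Dubois, Mon-PM→Ferraro, Tue-AM→Ferraro, Wed-AM→Eriksen, Wed-PM→Greco, Thu-AM→Greco, Thu-PM→Ekwueme, Fri-AM→Santos.
Loads: Eriksen 1/1, Tran 1/1, Ferraro 2/2, Ekwueme 1/1, Greco 2/2, Dubois 1/1, Santos 1/1.

9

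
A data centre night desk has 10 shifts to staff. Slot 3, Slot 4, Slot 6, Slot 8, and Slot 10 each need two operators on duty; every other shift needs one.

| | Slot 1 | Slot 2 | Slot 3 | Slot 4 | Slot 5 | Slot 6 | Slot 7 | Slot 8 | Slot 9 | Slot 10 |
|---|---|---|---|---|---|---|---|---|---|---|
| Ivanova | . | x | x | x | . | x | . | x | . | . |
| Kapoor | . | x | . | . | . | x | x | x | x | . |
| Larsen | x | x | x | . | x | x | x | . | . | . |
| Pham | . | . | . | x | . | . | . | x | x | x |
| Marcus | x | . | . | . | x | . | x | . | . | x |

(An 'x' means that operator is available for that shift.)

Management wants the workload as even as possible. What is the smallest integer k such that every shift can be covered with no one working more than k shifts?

3

With 5 operators and 15 worker-slots to fill, someone must work at least ⌈15/5⌉ = 3 shifts, so k ≥ 3.
k = 3 works: Slot 1→Larsen, Slot 2→Ivanova, Slot 3→Ivanova+Larsen, Slot 4→Ivanova+Pham, Slot 5→Marcus, Slot 6→Kapoor+Larsen, Slot 7→Marcus, Slot 8→Kapoor+Pham, Slot 9→Kapoor, Slot 10→Pham+Marcus.
Loads: Ivanova 3, Kapoor 3, Larsen 3, Pham 3, Marcus 3 — all ≤ 3.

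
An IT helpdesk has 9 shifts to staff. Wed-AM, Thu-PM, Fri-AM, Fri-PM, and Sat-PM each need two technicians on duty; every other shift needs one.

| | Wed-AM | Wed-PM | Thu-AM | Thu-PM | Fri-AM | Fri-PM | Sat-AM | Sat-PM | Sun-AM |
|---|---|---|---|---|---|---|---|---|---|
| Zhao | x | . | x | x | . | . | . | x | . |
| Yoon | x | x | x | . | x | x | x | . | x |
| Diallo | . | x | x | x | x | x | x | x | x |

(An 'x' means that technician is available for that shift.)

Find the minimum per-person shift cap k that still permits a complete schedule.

With 3 technicians and 14 worker-slots to fill, someone must work at least ⌈14/3⌉ = 5 shifts, so k ≥ 5.
k = 5 works: Wed-AM→Zhao+Yoon, Wed-PM→Yoon, Thu-AM→Zhao, Thu-PM→Zhao+Diallo, Fri-AM→Yoon+Diallo, Fri-PM→Yoon+Diallo, Sat-AM→Yoon, Sat-PM→Zhao+Diallo, Sun-AM→Diallo.
Loads: Zhao 4, Yoon 5, Diallo 5 — all ≤ 5.

5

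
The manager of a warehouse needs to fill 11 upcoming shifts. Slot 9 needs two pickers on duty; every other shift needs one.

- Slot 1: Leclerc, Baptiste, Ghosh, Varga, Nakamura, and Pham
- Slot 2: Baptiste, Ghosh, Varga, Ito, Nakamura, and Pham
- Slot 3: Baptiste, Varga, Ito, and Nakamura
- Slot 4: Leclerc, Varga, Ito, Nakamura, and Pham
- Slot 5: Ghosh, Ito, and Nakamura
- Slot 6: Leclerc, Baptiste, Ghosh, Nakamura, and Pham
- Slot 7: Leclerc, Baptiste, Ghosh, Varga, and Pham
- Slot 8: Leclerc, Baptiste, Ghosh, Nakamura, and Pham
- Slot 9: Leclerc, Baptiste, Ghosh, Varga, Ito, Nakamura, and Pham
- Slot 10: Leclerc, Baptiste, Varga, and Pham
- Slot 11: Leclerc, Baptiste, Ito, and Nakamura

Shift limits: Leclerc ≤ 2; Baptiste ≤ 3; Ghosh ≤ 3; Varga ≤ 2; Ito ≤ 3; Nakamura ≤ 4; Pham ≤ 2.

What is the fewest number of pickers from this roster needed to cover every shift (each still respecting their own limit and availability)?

4

12 slots to fill and no one can take more than 4, so at least ⌈12/4⌉ = 3 pickers are needed.
Any 3 pickers together have capacity at most 4+3+3 = 10 < 12 slots, so 3 can never suffice.
Leclerc, Baptiste, Ghosh, and Nakamura alone can cover everything: Slot 1→Ghosh, Slot 2→Baptiste, Slot 3→Baptiste, Slot 4→Leclerc, Slot 5→Ghosh, Slot 6→Nakamura, Slot 7→Baptiste, Slot 8→Nakamura, Slot 9→Ghosh+Nakamura, Slot 10→Leclerc, Slot 11→Nakamura.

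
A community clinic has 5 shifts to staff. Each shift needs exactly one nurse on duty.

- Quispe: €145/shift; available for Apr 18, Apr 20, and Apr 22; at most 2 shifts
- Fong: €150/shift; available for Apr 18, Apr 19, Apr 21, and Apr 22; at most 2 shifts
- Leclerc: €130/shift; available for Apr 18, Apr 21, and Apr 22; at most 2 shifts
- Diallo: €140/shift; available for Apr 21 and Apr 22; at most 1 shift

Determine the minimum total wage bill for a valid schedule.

Apr 19 can only be covered by Fong, so that assignment is forced.
Apr 20 can only be covered by Quispe, so that assignment is forced.
Picking the cheapest available nurse for each shift independently would cost €685, but that ignores the shift limits.
An optimal schedule: Apr 18→Leclerc, Apr 19→Fong, Apr 20→Quispe, Apr 21→Leclerc, Apr 22→Diallo.
Total: 130 + 150 + 145 + 130 + 140 = €695.

€695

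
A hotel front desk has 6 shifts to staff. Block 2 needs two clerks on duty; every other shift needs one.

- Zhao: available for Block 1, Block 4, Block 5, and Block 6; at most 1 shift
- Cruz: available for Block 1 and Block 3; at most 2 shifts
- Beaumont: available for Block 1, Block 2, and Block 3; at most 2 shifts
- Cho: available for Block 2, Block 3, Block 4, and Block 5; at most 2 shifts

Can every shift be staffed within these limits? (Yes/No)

No

Total capacity is 7 and 7 slots are needed, so capacity alone doesn't rule it out.
Shifts {Block 2, Block 4, Block 5, Block 6} need 5 worker-slots in total, but the clerks available for any of those shifts (Zhao, Beaumont, and Cho) can supply at most 4 among them. So no valid schedule exists.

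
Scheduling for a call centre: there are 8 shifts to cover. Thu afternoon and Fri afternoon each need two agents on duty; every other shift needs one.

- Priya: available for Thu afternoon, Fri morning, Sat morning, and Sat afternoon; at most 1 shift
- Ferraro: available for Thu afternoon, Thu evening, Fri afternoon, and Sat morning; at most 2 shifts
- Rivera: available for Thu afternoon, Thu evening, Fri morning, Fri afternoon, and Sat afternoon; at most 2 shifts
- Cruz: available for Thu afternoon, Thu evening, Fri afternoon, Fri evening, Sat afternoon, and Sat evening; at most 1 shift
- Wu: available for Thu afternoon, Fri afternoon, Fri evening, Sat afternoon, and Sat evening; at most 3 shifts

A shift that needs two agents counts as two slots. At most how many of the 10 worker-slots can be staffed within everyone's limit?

9

Total capacity across all agents is 1+2+2+1+3 = 9, and 10 slots are needed, so at most 9 can be filled.
An assignment achieving 9: Thu afternoon→Wu, Thu evening→Ferraro, Fri morning→Priya, Fri afternoon→Rivera+Wu, Fri evening→Cruz, Sat morning→Ferraro, Sat afternoon→Rivera, Sat evening→Wu.
Loads: Priya 1/1, Ferraro 2/2, Rivera 2/2, Cruz 1/1, Wu 3/3.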